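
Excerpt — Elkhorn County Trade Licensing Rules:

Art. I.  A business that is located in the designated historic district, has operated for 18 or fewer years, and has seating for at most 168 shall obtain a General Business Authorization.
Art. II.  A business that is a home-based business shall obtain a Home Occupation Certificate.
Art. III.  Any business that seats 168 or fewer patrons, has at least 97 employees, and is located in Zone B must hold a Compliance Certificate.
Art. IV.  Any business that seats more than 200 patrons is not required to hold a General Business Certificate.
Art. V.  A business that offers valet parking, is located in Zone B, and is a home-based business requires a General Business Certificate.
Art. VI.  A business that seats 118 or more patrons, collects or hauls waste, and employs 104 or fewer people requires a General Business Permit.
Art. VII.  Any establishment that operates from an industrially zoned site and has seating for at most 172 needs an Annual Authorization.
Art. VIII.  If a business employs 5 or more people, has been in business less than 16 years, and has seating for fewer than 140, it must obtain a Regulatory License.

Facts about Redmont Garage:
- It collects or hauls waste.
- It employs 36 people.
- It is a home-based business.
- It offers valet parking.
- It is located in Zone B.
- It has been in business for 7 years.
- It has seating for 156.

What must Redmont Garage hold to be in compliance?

Art. I. is located in Zone B (not: is located in the designated historic district); years in business 7 ≤ 18; seating 156 ≤ 168 → General Business Authorization not required.
Art. II. is a home-based business → Home Occupation Certificate required.
Art. III. seating 156 ≤ 168; employees 36 < 97; is located in Zone B → Compliance Certificate not required.
Art. IV. seating 156 ≤ 200 → General Business Certificate exemption does not apply.
Art. V. offers valet parking; is located in Zone B; is a home-based business → General Business Certificate required.
Art. VI. seating 156 ≥ 118; collects or hauls waste; employees 36 ≤ 104 → General Business Permit required.
Art. VII. is a home-based business (not: operates from an industrially zoned site); seating 156 ≤ 172 → Annual Authorization not required.
Art. VIII. employees 36 ≥ 5; years in business 7 < 16; seating 156 ≥ 140 → Regulatory License not required.

General Business Certificate, General Business Permit, Home Occupation Certificate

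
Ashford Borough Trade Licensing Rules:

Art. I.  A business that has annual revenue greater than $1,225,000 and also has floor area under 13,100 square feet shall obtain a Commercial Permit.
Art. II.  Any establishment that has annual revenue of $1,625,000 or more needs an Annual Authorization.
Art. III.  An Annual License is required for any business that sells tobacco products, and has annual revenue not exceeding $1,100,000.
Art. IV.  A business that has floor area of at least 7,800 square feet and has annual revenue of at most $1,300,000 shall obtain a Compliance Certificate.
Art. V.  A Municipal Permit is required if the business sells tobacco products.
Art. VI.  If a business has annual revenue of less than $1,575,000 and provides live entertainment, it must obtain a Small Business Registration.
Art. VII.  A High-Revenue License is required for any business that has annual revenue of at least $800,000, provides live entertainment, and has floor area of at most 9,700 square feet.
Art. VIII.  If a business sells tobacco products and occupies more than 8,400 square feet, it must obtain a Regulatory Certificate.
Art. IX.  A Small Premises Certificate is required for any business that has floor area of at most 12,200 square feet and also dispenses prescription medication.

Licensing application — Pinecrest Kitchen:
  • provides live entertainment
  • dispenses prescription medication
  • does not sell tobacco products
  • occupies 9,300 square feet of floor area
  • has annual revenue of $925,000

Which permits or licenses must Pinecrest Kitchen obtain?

Art. I. revenue $925,000 ≤ $1,225,000; floor area 9,300 square feet < 13,100 square feet → Commercial Permit not required.
Art. II. revenue $925,000 < $1,625,000 → Annual Authorization not required.
Art. III. does not sell tobacco products; revenue $925,000 ≤ $1,100,000 → Annual License not required.
Art. IV. floor area 9,300 square feet ≥ 7,800 square feet; revenue $925,000 ≤ $1,300,000 → Compliance Certificate required.
Art. V. does not sell tobacco products → Municipal Permit not required.
Art. VI. revenue $925,000 < $1,575,000; provides live entertainment → Small Business Registration required.
Art. VII. revenue $925,000 ≥ $800,000; provides live entertainment; floor area 9,300 square feet ≤ 9,700 square feet → High-Revenue License required.
Art. VIII. does not sell tobacco products; floor area 9,300 square feet > 8,400 square feet → Regulatory Certificate not required.
Art. IX. floor area 9,300 square feet ≤ 12,200 square feet; dispenses prescription medication → Small Premises Certificate required.

Compliance Certificate, High-Revenue License, Small Business Registration, Small Premises Certificate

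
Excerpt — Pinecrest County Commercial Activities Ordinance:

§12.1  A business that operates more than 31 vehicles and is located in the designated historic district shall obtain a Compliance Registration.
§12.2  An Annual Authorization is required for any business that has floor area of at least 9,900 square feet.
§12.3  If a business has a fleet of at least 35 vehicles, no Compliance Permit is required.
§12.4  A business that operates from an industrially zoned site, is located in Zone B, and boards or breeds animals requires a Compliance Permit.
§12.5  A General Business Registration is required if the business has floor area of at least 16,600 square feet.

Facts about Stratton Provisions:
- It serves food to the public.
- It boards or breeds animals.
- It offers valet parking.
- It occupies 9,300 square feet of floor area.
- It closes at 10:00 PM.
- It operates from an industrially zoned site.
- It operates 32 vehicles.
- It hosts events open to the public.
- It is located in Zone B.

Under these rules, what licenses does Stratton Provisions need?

Compliance Permit

§12.1 vehicles 32 > 31; is located in Zone B (not: is located in the designated historic district) → Compliance Registration not required.
§12.2 floor area 9,300 square feet < 9,900 square feet → Annual Authorization not required.
§12.3 vehicles 32 < 35 → Compliance Permit exemption does not apply.
§12.4 operates from an industrially zoned site; is located in Zone B; boards or breeds animals → Compliance Permit required.
§12.5 floor area 9,300 square feet < 16,600 square feet → General Business Registration not required.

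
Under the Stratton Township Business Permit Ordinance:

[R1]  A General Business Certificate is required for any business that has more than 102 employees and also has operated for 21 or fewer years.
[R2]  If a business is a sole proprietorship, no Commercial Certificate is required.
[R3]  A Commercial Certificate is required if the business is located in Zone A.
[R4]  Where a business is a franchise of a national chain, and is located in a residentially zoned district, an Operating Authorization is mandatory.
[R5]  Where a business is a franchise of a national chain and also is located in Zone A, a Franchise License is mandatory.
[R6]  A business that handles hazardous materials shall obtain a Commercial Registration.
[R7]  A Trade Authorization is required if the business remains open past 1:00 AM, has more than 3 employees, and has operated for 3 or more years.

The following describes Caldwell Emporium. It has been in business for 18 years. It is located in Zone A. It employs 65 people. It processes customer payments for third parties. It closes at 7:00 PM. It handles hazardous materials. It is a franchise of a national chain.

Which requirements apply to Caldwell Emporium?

Commercial Certificate, Commercial Registration, Franchise License

[R1] employees 65 ≤ 102; years in business 18 ≤ 21 → General Business Certificate not required.
[R2] is a franchise of a national chain (not: is a sole proprietorship) → Commercial Certificate exemption does not apply.
[R3] is located in Zone A → Commercial Certificate required.
[R4] is a franchise of a national chain; is located in Zone A (not: is located in a residentially zoned district) → Operating Authorization not required.
[R5] is a franchise of a national chain; is located in Zone A → Franchise License required.
[R6] handles hazardous materials → Commercial Registration required.
[R7] closes 7:00 PM, at/before 1:00 AM; employees 65 > 3; years in business 18 ≥ 3 → Trade Authorization not required.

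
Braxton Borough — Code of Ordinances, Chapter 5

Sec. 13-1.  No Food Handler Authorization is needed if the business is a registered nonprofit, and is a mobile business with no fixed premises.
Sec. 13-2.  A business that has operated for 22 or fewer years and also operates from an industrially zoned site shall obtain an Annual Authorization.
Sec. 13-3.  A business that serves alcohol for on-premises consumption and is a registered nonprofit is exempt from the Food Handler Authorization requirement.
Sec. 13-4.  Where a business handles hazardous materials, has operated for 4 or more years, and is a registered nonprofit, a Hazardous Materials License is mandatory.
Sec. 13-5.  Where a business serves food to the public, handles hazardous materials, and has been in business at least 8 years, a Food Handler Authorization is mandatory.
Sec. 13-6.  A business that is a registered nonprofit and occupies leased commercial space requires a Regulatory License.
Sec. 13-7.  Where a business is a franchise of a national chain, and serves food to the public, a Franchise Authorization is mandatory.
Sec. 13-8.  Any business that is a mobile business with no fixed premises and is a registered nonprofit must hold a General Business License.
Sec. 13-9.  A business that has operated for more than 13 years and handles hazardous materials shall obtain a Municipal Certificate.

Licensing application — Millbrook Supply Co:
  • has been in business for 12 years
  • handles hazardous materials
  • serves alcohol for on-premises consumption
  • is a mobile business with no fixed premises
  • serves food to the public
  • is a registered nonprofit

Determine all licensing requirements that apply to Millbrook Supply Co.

General Business License, Hazardous Materials License

Sec. 13-1. is a registered nonprofit; is a mobile business with no fixed premises → exempt from Food Handler Authorization.
Sec. 13-2. years in business 12 ≤ 22; is a mobile business with no fixed premises (not: operates from an industrially zoned site) → Annual Authorization not required.
Sec. 13-3. serves alcohol for on-premises consumption; is a registered nonprofit → exempt from Food Handler Authorization.
Sec. 13-4. handles hazardous materials; years in business 12 ≥ 4; is a registered nonprofit → Hazardous Materials License required.
Sec. 13-5. serves food to the public; handles hazardous materials; years in business 12 ≥ 8 → Food Handler Authorization required.
Sec. 13-6. is a registered nonprofit; is a mobile business with no fixed premises (not: occupies leased commercial space) → Regulatory License not required.
Sec. 13-7. is a registered nonprofit (not: is a franchise of a national chain); serves food to the public → Franchise Authorization not required.
Sec. 13-8. is a mobile business with no fixed premises; is a registered nonprofit → General Business License required.
Sec. 13-9. years in business 12 ≤ 13; handles hazardous materials → Municipal Certificate not required.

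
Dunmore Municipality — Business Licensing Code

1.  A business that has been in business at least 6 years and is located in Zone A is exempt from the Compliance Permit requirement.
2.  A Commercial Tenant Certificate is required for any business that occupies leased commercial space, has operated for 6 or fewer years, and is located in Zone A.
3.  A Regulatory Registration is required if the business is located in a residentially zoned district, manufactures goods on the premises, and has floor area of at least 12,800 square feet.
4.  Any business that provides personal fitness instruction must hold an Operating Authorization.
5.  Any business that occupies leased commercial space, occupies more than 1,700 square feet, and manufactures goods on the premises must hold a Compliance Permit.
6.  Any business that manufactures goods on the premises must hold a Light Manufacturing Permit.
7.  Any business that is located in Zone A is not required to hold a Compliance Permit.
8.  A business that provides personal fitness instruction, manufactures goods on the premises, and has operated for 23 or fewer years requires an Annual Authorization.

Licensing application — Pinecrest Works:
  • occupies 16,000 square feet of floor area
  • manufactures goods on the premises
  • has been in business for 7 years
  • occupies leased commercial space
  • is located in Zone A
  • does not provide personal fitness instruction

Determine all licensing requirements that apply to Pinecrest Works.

1. years in business 7 ≥ 6; is located in Zone A → exempt from Compliance Permit.
2. occupies leased commercial space; years in business 7 > 6; is located in Zone A → Commercial Tenant Certificate not required.
3. is located in Zone A (not: is located in a residentially zoned district); manufactures goods on the premises; floor area 16,000 square feet ≥ 12,800 square feet → Regulatory Registration not required.
4. does not provide personal fitness instruction → Operating Authorization not required.
5. occupies leased commercial space; floor area 16,000 square feet > 1,700 square feet; manufactures goods on the premises → Compliance Permit required.
6. manufactures goods on the premises → Light Manufacturing Permit required.
7. is located in Zone A → exempt from Compliance Permit.
8. does not provide personal fitness instruction; manufactures goods on the premises; years in business 7 ≤ 23 → Annual Authorization not required.

Light Manufacturing Permit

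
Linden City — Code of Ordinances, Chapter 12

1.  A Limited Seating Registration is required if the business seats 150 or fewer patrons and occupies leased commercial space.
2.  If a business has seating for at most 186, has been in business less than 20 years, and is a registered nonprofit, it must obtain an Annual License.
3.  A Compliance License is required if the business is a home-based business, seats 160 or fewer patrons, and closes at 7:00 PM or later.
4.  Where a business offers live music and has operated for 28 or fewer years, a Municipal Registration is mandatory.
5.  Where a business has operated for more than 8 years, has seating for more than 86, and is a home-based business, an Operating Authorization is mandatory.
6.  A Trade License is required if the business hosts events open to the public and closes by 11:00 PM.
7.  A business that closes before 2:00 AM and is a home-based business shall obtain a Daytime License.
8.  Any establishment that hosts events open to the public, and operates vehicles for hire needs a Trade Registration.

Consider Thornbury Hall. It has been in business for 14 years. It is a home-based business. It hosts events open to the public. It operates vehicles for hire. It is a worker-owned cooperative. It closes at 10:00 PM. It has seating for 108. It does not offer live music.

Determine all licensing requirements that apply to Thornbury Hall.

Compliance License, Daytime License, Operating Authorization, Trade License, Trade Registration

1. seating 108 ≤ 150; is a home-based business (not: occupies leased commercial space) → Limited Seating Registration not required.
2. seating 108 ≤ 186; years in business 14 < 20; is a worker-owned cooperative (not: is a registered nonprofit) → Annual License not required.
3. is a home-based business; seating 108 ≤ 160; closes 10:00 PM, after 7:00 PM → Compliance License required.
4. does not offer live music; years in business 14 ≤ 28 → Municipal Registration not required.
5. years in business 14 > 8; seating 108 > 86; is a home-based business → Operating Authorization required.
6. hosts events open to the public; closes 10:00 PM, at/before 11:00 PM → Trade License required.
7. closes 10:00 PM, at/before 2:00 AM; is a home-based business → Daytime License required.
8. hosts events open to the public; operates vehicles for hire → Trade Registration required.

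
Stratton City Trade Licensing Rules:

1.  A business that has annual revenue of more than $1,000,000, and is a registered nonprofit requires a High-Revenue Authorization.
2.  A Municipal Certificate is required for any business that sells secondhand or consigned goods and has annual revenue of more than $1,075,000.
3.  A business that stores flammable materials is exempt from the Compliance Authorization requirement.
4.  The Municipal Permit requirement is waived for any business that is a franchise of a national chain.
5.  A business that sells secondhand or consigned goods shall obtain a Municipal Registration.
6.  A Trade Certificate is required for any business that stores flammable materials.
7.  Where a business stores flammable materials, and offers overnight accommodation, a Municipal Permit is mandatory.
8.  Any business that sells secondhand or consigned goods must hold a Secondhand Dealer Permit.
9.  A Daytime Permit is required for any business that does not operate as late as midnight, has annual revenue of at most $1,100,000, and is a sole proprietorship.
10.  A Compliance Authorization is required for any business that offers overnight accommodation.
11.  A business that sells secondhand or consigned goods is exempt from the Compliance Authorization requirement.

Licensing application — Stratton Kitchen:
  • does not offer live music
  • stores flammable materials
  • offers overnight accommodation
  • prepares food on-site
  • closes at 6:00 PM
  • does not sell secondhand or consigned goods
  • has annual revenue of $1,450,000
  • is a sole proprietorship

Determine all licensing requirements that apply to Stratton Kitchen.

Municipal Permit, Trade Certificate

1. revenue $1,450,000 > $1,000,000; is a sole proprietorship (not: is a registered nonprofit) → High-Revenue Authorization not required.
2. does not sell secondhand or consigned goods; revenue $1,450,000 > $1,075,000 → Municipal Certificate not required.
3. stores flammable materials → exempt from Compliance Authorization.
4. is a sole proprietorship (not: is a franchise of a national chain) → Municipal Permit exemption does not apply.
5. does not sell secondhand or consigned goods → Municipal Registration not required.
6. stores flammable materials → Trade Certificate required.
7. stores flammable materials; offers overnight accommodation → Municipal Permit required.
8. does not sell secondhand or consigned goods → Secondhand Dealer Permit not required.
9. closes 6:00 PM, at/before midnight; revenue $1,450,000 > $1,100,000; is a sole proprietorship → Daytime Permit not required.
10. offers overnight accommodation → Compliance Authorization required.
11. does not sell secondhand or consigned goods → Compliance Authorization exemption does not apply.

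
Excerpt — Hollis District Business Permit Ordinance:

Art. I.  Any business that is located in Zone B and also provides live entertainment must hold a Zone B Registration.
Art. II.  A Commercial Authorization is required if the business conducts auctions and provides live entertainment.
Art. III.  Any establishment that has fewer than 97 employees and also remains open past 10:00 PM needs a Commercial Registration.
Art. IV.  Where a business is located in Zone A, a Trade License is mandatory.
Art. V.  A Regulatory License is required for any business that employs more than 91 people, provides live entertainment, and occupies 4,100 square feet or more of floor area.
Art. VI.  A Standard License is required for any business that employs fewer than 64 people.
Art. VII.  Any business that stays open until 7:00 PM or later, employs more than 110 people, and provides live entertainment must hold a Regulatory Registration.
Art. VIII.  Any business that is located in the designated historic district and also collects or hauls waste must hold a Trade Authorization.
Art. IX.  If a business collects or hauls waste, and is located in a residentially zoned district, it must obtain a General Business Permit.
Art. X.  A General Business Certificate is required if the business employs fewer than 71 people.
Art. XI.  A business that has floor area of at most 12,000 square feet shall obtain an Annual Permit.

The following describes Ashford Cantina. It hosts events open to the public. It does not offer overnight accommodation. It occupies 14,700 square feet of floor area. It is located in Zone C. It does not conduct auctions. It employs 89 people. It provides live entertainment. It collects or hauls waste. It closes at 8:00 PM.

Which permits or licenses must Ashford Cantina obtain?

None

Art. I. is located in Zone C (not: is located in Zone B); provides live entertainment → Zone B Registration not required.
Art. II. does not conduct auctions; provides live entertainment → Commercial Authorization not required.
Art. III. employees 89 < 97; closes 8:00 PM, at/before 10:00 PM → Commercial Registration not required.
Art. IV. is located in Zone C (not: is located in Zone A) → Trade License not required.
Art. V. employees 89 ≤ 91; provides live entertainment; floor area 14,700 square feet ≥ 4,100 square feet → Regulatory License not required.
Art. VI. employees 89 ≥ 64 → Standard License not required.
Art. VII. closes 8:00 PM, after 7:00 PM; employees 89 ≤ 110; provides live entertainment → Regulatory Registration not required.
Art. VIII. is located in Zone C (not: is located in the designated historic district); collects or hauls waste → Trade Authorization not required.
Art. IX. collects or hauls waste; is located in Zone C (not: is located in a residentially zoned district) → General Business Permit not required.
Art. X. employees 89 ≥ 71 → General Business Certificate not required.
Art. XI. floor area 14,700 square feet > 12,000 square feet → Annual Permit not required.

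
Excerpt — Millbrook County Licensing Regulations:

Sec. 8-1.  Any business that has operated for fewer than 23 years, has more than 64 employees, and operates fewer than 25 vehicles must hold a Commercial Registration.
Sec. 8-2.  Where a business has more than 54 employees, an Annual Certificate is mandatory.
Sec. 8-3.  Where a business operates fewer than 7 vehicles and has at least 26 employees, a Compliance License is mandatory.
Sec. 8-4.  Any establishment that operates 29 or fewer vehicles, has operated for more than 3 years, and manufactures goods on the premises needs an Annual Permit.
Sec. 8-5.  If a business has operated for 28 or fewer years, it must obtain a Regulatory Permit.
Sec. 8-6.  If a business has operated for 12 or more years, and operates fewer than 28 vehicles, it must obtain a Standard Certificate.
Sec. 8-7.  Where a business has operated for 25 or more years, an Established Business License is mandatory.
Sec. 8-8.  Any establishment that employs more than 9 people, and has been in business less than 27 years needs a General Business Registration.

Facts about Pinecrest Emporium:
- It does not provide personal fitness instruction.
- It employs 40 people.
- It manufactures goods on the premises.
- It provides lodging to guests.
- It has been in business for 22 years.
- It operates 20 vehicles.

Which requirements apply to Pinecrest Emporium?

Sec. 8-1. years in business 22 < 23; employees 40 ≤ 64; vehicles 20 < 25 → Commercial Registration not required.
Sec. 8-2. employees 40 ≤ 54 → Annual Certificate not required.
Sec. 8-3. vehicles 20 ≥ 7; employees 40 ≥ 26 → Compliance License not required.
Sec. 8-4. vehicles 20 ≤ 29; years in business 22 > 3; manufactures goods on the premises → Annual Permit required.
Sec. 8-5. years in business 22 ≤ 28 → Regulatory Permit required.
Sec. 8-6. years in business 22 ≥ 12; vehicles 20 < 28 → Standard Certificate required.
Sec. 8-7. years in business 22 < 25 → Established Business License not required.
Sec. 8-8. employees 40 > 9; years in business 22 < 27 → General Business Registration required.

Annual Permit, General Business Registration, Regulatory Permit, Standard Certificate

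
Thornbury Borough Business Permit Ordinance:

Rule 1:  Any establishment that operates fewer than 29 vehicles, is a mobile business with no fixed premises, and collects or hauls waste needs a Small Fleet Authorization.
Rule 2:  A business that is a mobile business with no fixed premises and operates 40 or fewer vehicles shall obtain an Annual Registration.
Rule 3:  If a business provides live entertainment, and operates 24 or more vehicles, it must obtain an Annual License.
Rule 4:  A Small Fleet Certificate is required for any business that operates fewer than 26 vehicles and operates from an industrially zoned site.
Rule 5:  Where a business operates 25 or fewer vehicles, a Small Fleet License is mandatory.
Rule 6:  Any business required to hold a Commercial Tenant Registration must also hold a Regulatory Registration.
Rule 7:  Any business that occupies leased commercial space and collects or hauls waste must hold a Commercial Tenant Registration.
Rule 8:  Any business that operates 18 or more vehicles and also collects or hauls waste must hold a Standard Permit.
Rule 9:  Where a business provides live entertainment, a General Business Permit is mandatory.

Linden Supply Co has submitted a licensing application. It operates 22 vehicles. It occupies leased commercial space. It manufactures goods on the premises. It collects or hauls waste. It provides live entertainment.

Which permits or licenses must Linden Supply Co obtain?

Commercial Tenant Registration, General Business Permit, Regulatory Registration, Small Fleet License, Standard Permit

Rule 1: vehicles 22 < 29; occupies leased commercial space (not: is a mobile business with no fixed premises); collects or hauls waste → Small Fleet Authorization not required.
Rule 2: occupies leased commercial space (not: is a mobile business with no fixed premises); vehicles 22 ≤ 40 → Annual Registration not required.
Rule 3: provides live entertainment; vehicles 22 < 24 → Annual License not required.
Rule 4: vehicles 22 < 26; occupies leased commercial space (not: operates from an industrially zoned site) → Small Fleet Certificate not required.
Rule 5: vehicles 22 ≤ 25 → Small Fleet License required.
Rule 6: Commercial Tenant Registration is required → Regulatory Registration also required.
Rule 7: occupies leased commercial space; collects or hauls waste → Commercial Tenant Registration required.
Rule 8: vehicles 22 ≥ 18; collects or hauls waste → Standard Permit required.
Rule 9: provides live entertainment → General Business Permit required.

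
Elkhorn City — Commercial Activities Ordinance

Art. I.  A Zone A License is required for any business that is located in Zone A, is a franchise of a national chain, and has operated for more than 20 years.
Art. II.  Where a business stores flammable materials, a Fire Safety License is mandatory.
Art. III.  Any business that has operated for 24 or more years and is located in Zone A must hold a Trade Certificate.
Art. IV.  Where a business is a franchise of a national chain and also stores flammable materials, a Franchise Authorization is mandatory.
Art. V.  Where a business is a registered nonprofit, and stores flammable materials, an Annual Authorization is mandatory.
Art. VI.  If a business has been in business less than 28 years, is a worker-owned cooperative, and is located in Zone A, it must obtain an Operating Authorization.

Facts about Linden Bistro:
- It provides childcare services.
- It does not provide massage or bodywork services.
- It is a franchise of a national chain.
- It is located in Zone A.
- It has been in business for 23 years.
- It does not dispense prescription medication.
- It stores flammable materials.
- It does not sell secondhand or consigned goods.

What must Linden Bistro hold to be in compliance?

Fire Safety License, Franchise Authorization, Zone A License

Art. I. is located in Zone A; is a franchise of a national chain; years in business 23 > 20 → Zone A License required.
Art. II. stores flammable materials → Fire Safety License required.
Art. III. years in business 23 < 24; is located in Zone A → Trade Certificate not required.
Art. IV. is a franchise of a national chain; stores flammable materials → Franchise Authorization required.
Art. V. is a franchise of a national chain (not: is a registered nonprofit); stores flammable materials → Annual Authorization not required.
Art. VI. years in business 23 < 28; is a franchise of a national chain (not: is a worker-owned cooperative); is located in Zone A → Operating Authorization not required.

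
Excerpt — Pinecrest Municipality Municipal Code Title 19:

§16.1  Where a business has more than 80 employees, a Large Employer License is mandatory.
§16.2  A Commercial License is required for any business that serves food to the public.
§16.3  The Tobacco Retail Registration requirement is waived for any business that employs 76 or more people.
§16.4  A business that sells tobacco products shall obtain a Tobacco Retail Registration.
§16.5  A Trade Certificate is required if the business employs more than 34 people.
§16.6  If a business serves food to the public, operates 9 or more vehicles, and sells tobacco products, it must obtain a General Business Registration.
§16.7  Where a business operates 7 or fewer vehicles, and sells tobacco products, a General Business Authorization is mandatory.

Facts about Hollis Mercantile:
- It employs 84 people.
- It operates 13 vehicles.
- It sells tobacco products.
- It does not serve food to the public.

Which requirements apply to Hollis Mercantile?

Large Employer License, Trade Certificate

§16.1 employees 84 > 80 → Large Employer License required.
§16.2 does not serve food to the public → Commercial License not required.
§16.3 employees 84 ≥ 76 → exempt from Tobacco Retail Registration.
§16.4 sells tobacco products → Tobacco Retail Registration required.
§16.5 employees 84 > 34 → Trade Certificate required.
§16.6 does not serve food to the public; vehicles 13 ≥ 9; sells tobacco products → General Business Registration not required.
§16.7 vehicles 13 > 7; sells tobacco products → General Business Authorization not required.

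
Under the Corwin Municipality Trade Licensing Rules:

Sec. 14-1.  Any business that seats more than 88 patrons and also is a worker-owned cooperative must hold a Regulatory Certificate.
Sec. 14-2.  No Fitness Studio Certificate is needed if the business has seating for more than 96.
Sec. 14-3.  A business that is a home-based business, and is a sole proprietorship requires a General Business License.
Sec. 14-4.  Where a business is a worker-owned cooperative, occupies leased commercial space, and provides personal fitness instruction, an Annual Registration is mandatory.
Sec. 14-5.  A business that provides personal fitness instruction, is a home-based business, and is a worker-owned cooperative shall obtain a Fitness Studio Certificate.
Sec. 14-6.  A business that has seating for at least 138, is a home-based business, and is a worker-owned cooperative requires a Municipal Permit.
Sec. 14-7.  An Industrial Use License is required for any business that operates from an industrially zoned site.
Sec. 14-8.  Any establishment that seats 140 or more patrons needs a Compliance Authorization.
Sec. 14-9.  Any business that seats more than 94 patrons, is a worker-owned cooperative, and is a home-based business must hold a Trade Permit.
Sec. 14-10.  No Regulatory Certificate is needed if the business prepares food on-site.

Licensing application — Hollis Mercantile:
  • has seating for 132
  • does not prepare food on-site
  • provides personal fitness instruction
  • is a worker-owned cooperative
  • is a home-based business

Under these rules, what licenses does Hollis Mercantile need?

Sec. 14-1. seating 132 > 88; is a worker-owned cooperative → Regulatory Certificate required.
Sec. 14-2. seating 132 > 96 → exempt from Fitness Studio Certificate.
Sec. 14-3. is a home-based business; is a worker-owned cooperative (not: is a sole proprietorship) → General Business License not required.
Sec. 14-4. is a worker-owned cooperative; is a home-based business (not: occupies leased commercial space); provides personal fitness instruction → Annual Registration not required.
Sec. 14-5. provides personal fitness instruction; is a home-based business; is a worker-owned cooperative → Fitness Studio Certificate required.
Sec. 14-6. seating 132 < 138; is a home-based business; is a worker-owned cooperative → Municipal Permit not required.
Sec. 14-7. is a home-based business (not: operates from an industrially zoned site) → Industrial Use License not required.
Sec. 14-8. seating 132 < 140 → Compliance Authorization not required.
Sec. 14-9. seating 132 > 94; is a worker-owned cooperative; is a home-based business → Trade Permit required.
Sec. 14-10. does not prepare food on-site → Regulatory Certificate exemption does not apply.

Regulatory Certificate, Trade Permit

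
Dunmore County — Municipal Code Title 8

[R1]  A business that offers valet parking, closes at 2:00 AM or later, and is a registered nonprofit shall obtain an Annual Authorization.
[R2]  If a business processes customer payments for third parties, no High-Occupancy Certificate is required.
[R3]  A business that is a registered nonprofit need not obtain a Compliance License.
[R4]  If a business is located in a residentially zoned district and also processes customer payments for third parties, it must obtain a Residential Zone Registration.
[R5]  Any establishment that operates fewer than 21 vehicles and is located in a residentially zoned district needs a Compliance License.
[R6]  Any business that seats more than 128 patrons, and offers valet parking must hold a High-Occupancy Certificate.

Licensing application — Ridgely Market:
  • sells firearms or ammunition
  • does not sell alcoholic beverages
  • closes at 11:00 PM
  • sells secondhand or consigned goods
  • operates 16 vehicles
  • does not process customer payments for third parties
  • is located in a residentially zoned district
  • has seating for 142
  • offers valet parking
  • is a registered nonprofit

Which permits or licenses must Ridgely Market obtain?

High-Occupancy Certificate

[R1] offers valet parking; closes 11:00 PM, at/before 2:00 AM; is a registered nonprofit → Annual Authorization not required.
[R2] does not process customer payments for third parties → High-Occupancy Certificate exemption does not apply.
[R3] is a registered nonprofit → exempt from Compliance License.
[R4] is located in a residentially zoned district; does not process customer payments for third parties → Residential Zone Registration not required.
[R5] vehicles 16 < 21; is located in a residentially zoned district → Compliance License required.
[R6] seating 142 > 128; offers valet parking → High-Occupancy Certificate required.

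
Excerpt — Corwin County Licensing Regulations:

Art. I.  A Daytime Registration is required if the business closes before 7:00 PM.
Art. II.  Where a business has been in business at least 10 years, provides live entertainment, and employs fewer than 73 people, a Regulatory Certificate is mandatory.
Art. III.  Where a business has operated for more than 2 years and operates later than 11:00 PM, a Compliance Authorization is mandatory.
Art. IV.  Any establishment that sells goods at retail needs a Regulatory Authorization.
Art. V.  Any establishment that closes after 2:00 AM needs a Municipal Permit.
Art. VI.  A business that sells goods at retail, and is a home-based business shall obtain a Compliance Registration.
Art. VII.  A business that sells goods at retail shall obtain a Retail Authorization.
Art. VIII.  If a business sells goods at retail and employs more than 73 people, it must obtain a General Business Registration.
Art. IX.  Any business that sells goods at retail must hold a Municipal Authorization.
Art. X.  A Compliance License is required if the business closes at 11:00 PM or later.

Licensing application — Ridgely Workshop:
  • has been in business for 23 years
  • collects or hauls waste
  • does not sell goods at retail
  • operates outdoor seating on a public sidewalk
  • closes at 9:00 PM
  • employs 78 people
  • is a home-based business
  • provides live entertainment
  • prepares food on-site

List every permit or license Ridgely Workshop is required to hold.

None

Art. I. closes 9:00 PM, after 7:00 PM → Daytime Registration not required.
Art. II. years in business 23 ≥ 10; provides live entertainment; employees 78 ≥ 73 → Regulatory Certificate not required.
Art. III. years in business 23 > 2; closes 9:00 PM, at/before 11:00 PM → Compliance Authorization not required.
Art. IV. does not sell goods at retail → Regulatory Authorization not required.
Art. V. closes 9:00 PM, at/before 2:00 AM → Municipal Permit not required.
Art. VI. does not sell goods at retail; is a home-based business → Compliance Registration not required.
Art. VII. does not sell goods at retail → Retail Authorization not required.
Art. VIII. does not sell goods at retail; employees 78 > 73 → General Business Registration not required.
Art. IX. does not sell goods at retail → Municipal Authorization not required.
Art. X. closes 9:00 PM, at/before 11:00 PM → Compliance License not required.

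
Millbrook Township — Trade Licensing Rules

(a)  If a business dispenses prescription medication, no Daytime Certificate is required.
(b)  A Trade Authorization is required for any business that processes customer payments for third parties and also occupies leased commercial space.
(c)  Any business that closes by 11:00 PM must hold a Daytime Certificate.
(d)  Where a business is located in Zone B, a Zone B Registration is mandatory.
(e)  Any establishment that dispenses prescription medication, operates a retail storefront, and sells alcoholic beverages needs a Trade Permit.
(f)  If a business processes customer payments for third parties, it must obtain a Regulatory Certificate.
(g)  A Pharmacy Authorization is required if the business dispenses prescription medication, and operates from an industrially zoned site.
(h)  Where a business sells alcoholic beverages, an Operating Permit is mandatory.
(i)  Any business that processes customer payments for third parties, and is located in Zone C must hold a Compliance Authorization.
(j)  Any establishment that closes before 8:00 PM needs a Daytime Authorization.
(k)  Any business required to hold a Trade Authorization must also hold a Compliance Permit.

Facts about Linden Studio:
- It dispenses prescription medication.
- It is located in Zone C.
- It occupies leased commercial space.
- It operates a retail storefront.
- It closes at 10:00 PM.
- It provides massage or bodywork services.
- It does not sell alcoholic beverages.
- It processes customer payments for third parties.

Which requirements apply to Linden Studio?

Compliance Authorization, Compliance Permit, Regulatory Certificate, Trade Authorization

(a) dispenses prescription medication → exempt from Daytime Certificate.
(b) processes customer payments for third parties; occupies leased commercial space → Trade Authorization required.
(c) closes 10:00 PM, at/before 11:00 PM → Daytime Certificate required.
(d) is located in Zone C (not: is located in Zone B) → Zone B Registration not required.
(e) dispenses prescription medication; operates a retail storefront; does not sell alcoholic beverages → Trade Permit not required.
(f) processes customer payments for third parties → Regulatory Certificate required.
(g) dispenses prescription medication; occupies leased commercial space (not: operates from an industrially zoned site) → Pharmacy Authorization not required.
(h) does not sell alcoholic beverages → Operating Permit not required.
(i) processes customer payments for third parties; is located in Zone C → Compliance Authorization required.
(j) closes 10:00 PM, after 8:00 PM → Daytime Authorization not required.
(k) Trade Authorization is required → Compliance Permit also required.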